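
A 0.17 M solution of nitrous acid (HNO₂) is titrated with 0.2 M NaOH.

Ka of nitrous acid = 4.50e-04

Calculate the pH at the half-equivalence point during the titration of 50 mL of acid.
pH = pKa = 3.35

At the half-equivalence point, [HA] = [A⁻], so by Henderson–Hasselbalch pH = pKa + log(1) = pKa.
pKa = −log(4.50e-04) = 3.35.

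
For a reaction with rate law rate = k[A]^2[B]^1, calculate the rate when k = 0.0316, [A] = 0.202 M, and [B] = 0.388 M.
0.0005003 M/s

rate = k·[A]^2·[B]^1 = 0.0316·(0.202)^2·(0.388)^1 = 0.0316·0.040804·0.388 = 0.0005003 M/s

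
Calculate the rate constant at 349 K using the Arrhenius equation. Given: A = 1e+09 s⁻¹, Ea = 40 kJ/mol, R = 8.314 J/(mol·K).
1.03e+03 s⁻¹

k = A·exp(-Ea/(R·T)) = 1e+09·exp(-40000/(8.314·349)) = 1e+09·exp(-13.7856) = 1e+09·1.0304e-06 = 1.03e+03 s⁻¹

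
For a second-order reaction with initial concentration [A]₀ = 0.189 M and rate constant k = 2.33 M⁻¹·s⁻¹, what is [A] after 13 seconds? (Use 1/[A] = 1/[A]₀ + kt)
0.0281 M

1/[A] = 1/[A]₀ + k·t = 1/0.189 + (2.33)·(13) = 5.2910 + 30.2900 = 35.5810
[A] = 1/35.5810 = 0.0281 M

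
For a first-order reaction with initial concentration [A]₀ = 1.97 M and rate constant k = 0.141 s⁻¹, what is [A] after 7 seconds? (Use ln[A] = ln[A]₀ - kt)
0.7342 M

ln[A] = ln[A]₀ - k·t = ln(1.97) - (0.141)·(7) = 0.6780 - 0.9870 = -0.3090
[A] = e^(-0.3090) = 0.7342 M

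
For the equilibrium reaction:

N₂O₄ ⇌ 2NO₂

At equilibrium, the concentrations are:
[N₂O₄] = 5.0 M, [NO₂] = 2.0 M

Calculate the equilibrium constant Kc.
K_c = 0.8000

Kc = ([NO₂]^2) / ([N₂O₄])
   = ((2.0)^2) / ((5.0))
   = 4 / 5 = 0.8000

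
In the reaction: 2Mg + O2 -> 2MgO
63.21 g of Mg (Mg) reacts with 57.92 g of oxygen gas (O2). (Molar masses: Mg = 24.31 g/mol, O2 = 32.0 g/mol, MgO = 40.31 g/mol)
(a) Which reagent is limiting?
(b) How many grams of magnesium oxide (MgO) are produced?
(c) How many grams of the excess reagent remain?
(a) Mg, (b) 104.8 g, (c) 16.32 g

Moles of Mg = 63.21 g ÷ 24.31 g/mol = 2.60016 mol
Moles of O2 = 57.92 g ÷ 32.0 g/mol = 1.81 mol
Moles ÷ coefficient: Mg: 2.60016/2 = 1.3, O2: 1.81/1 = 1.81
(a) Mg has the smaller value, so Mg is the limiting reagent.
(b) Moles of MgO = 2.60016 mol Mg × (2/2) = 2.60016 mol; mass = 2.60016 mol × 40.31 g/mol = 104.8 g
(c) O2 consumed = 2.60016 × (1/2) = 1.30008 mol; remaining = 1.81 − 1.30008 = 0.509918 mol; mass = 0.509918 mol × 32.0 g/mol = 16.32 g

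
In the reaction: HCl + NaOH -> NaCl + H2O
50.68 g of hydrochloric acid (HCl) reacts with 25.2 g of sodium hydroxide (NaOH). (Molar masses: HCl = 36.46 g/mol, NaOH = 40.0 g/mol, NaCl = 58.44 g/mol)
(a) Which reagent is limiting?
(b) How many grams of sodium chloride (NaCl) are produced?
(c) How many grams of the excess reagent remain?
(a) NaOH, (b) 36.82 g, (c) 27.71 g

Moles of HCl = 50.68 g ÷ 36.46 g/mol = 1.39002 mol
Moles of NaOH = 25.2 g ÷ 40.0 g/mol = 0.63 mol
Moles ÷ coefficient: HCl: 1.39002/1 = 1.39, NaOH: 0.63/1 = 0.63
(a) NaOH has the smaller value, so NaOH is the limiting reagent.
(b) Moles of NaCl = 0.63 mol NaOH × (1/1) = 0.63 mol; mass = 0.63 mol × 58.44 g/mol = 36.82 g
(c) HCl consumed = 0.63 × (1/1) = 0.63 mol; remaining = 1.39002 − 0.63 = 0.760016 mol; mass = 0.760016 mol × 36.46 g/mol = 27.71 g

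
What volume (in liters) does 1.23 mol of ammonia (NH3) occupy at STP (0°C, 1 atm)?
At STP, 1 mol of gas occupies 22.4 L
Volume = 1.23 mol × 22.4 L/mol = 27.55 L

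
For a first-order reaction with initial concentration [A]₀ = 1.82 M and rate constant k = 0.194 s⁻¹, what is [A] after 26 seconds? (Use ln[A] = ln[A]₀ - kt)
0.0117 M

ln[A] = ln[A]₀ - k·t = ln(1.82) - (0.194)·(26) = 0.5988 - 5.0440 = -4.4452
[A] = e^(-4.4452) = 0.0117 M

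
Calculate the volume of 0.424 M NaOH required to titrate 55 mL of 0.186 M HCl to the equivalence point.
V_{base} = 24.1 mL

At equivalence: moles acid = moles base.
moles HCl = 0.186 M × 0.055 L = 0.01023 mol
V_NaOH = 0.01023 mol ÷ 0.424 M = 0.02413 L = 24.1 mL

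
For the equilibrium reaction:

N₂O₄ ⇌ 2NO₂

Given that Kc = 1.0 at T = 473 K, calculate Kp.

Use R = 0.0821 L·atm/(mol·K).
K_p = 38.8333

Δn = (moles gaseous products) − (moles gaseous reactants) = 1
T = 473 K; RT = 0.0821 × 473 = 38.8333
Kp = Kc·(RT)^Δn = 1.0 × (38.8333)^1 = 1.0 × 38.8333 = 38.8333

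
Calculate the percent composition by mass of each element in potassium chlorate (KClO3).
K: 31.91%, Cl: 28.93%, O: 39.17%

Molar mass of KClO3 = 122.55 g/mol
% K = (1 × 39.1) / 122.55 × 100% = 39.1 / 122.55 × 100% = 31.91%
% Cl = (1 × 35.45) / 122.55 × 100% = 35.45 / 122.55 × 100% = 28.93%
% O = (3 × 16.0) / 122.55 × 100% = 48 / 122.55 × 100% = 39.17%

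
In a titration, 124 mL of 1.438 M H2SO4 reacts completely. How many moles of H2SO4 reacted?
Moles = Molarity × Volume (L)
Moles = 1.438 M × 0.124 L = 0.1783 mol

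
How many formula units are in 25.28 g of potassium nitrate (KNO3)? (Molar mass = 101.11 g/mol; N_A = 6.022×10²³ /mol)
Moles = 25.28 g ÷ 101.11 g/mol = 0.250025 mol
Formula units = 0.250025 mol × 6.022×10²³ /mol = 1.506e+23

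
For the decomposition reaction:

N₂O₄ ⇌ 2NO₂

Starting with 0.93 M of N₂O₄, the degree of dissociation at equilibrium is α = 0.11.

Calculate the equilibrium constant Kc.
K_c = 0.0506

x = α·[A]₀ = 0.11 × 0.93 = 0.1023 M dissociated.
At eq: [N₂O₄] = 0.93 − 0.1023 = 0.8277 M; [NO₂] = 2x = 0.2046 M.
Kc = [NO₂]²/[N₂O₄] = (0.2046)²/0.8277 = 0.05058.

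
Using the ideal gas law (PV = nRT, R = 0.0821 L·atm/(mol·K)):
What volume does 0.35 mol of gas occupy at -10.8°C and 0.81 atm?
T = -10.8°C + 273.15 = 262.35 K
V = nRT/P = (0.35 × 0.0821 × 262.35) / 0.81
V = 9.31 L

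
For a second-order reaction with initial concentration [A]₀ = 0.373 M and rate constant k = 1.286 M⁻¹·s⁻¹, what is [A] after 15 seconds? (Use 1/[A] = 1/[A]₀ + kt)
0.0455 M

1/[A] = 1/[A]₀ + k·t = 1/0.373 + (1.286)·(15) = 2.6810 + 19.2900 = 21.9710
[A] = 1/21.9710 = 0.0455 M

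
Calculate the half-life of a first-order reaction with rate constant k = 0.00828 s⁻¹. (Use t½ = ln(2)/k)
83.71 s

t½ = ln(2)/k = 0.6931/0.00828 = 83.71 s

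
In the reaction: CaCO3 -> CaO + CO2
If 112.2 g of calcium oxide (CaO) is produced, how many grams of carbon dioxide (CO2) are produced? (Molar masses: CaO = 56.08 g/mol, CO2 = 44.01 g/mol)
Moles of CaO = 112.2 g ÷ 56.08 g/mol = 2.00071 mol
Mole ratio: 1 mol CO2 / 1 mol CaO
Moles of CO2 = 2.00071 × (1/1) = 2.00071 mol
Mass of CO2 = 2.00071 mol × 44.01 g/mol = 88.05 g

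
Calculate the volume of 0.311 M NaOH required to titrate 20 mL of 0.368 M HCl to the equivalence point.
V_{base} = 23.7 mL

At equivalence: moles acid = moles base.
moles HCl = 0.368 M × 0.02 L = 0.00736 mol
V_NaOH = 0.00736 mol ÷ 0.311 M = 0.02367 L = 23.7 mL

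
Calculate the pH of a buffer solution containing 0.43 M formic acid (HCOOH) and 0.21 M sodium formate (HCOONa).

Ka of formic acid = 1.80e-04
pH = 3.43

pKa = -log(1.80e-04) = 3.74. pH = pKa + log([A⁻]/[HA]) = 3.74 + log(0.21/0.43)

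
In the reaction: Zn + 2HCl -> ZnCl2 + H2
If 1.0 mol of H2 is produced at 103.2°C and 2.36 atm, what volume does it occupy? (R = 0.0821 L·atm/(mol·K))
T = 103.2°C + 273.15 = 376.35 K
V = nRT/P = (1.0 × 0.0821 × 376.35) / 2.36
V = 13.09 L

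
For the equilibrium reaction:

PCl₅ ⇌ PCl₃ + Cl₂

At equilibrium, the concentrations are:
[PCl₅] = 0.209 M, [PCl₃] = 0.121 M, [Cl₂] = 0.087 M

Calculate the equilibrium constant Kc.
K_c = 0.0504

Kc = ([PCl₃] × [Cl₂]) / ([PCl₅])
   = ((0.121)·(0.087)) / ((0.209))
   = 0.010527 / 0.209 = 0.0504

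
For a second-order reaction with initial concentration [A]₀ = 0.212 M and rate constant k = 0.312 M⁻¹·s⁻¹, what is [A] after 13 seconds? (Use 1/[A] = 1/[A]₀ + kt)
0.1140 M

1/[A] = 1/[A]₀ + k·t = 1/0.212 + (0.312)·(13) = 4.7170 + 4.0560 = 8.7730
[A] = 1/8.7730 = 0.1140 M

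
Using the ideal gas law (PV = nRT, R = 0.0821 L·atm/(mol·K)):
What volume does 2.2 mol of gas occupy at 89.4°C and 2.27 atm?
T = 89.4°C + 273.15 = 362.55 K
V = nRT/P = (2.2 × 0.0821 × 362.55) / 2.27
V = 28.85 L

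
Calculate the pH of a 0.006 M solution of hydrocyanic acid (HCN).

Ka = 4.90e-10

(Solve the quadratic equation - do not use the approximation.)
pH = 5.77

x² + Ka×x - Ka×C = 0. Using quadratic formula: [H⁺] = 1.7144e-06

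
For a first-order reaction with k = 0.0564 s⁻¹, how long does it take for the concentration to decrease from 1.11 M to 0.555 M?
12.29 s

From ln[A] = ln[A]₀ - k·t: t = ln([A]₀/[A])/k = ln(1.11/0.555)/0.0564 = ln(2.0000)/0.0564 = 0.6931/0.0564 = 12.29 s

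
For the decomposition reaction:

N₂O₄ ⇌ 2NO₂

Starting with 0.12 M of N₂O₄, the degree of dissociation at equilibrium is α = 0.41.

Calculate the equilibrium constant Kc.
K_c = 0.1368

x = α·[A]₀ = 0.41 × 0.12 = 0.0492 M dissociated.
At eq: [N₂O₄] = 0.12 − 0.0492 = 0.0708 M; [NO₂] = 2x = 0.0984 M.
Kc = [NO₂]²/[N₂O₄] = (0.0984)²/0.0708 = 0.1368.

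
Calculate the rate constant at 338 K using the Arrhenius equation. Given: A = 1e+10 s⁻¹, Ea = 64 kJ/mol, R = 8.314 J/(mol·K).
1.29e+00 s⁻¹

k = A·exp(-Ea/(R·T)) = 1e+10·exp(-64000/(8.314·338)) = 1e+10·exp(-22.7747) = 1e+10·1.2855e-10 = 1.29e+00 s⁻¹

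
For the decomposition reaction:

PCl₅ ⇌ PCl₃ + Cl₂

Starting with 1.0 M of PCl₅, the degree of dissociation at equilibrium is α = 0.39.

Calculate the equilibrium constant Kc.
K_c = 0.2493

x = α·[A]₀ = 0.39 × 1.0 = 0.39 M dissociated.
At eq: [PCl₅] = 1.0 − 0.39 = 0.61 M; [PCl₃] = [Cl₂] = x = 0.39 M.
Kc = [PCl₃][Cl₂]/[PCl₅] = (0.39)²/0.61 = 0.2493.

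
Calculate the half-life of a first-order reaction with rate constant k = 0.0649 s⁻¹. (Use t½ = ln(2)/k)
10.68 s

t½ = ln(2)/k = 0.6931/0.0649 = 10.68 s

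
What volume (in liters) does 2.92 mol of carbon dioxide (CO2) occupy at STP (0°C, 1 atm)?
At STP, 1 mol of gas occupies 22.4 L
Volume = 2.92 mol × 22.4 L/mol = 65.41 L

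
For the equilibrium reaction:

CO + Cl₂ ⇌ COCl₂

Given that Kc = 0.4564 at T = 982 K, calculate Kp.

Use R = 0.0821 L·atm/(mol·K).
K_p = 0.0057

Δn = (moles gaseous products) − (moles gaseous reactants) = -1
T = 982 K; RT = 0.0821 × 982 = 80.6222
Kp = Kc·(RT)^Δn = 0.4564 × (80.6222)^-1 = 0.4564 × 0.0124035 = 0.0057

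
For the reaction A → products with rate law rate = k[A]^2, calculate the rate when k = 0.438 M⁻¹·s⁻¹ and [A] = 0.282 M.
0.03483 M/s

rate = k·[A]^2 = 0.438·(0.282)^2 = 0.438·0.079524 = 0.03483 M/s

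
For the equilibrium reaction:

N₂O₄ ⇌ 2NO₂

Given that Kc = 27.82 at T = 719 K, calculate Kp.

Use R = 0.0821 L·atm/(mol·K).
K_p = 1.64e+03

Δn = (moles gaseous products) − (moles gaseous reactants) = 1
T = 719 K; RT = 0.0821 × 719 = 59.0299
Kp = Kc·(RT)^Δn = 27.82 × (59.0299)^1 = 27.82 × 59.0299 = 1.64e+03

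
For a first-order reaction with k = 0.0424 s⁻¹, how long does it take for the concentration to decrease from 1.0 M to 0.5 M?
16.35 s

From ln[A] = ln[A]₀ - k·t: t = ln([A]₀/[A])/k = ln(1.0/0.5)/0.0424 = ln(2.0000)/0.0424 = 0.6931/0.0424 = 16.35 s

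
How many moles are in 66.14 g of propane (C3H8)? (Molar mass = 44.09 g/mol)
Moles = 66.14 g ÷ 44.09 g/mol = 1.5 mol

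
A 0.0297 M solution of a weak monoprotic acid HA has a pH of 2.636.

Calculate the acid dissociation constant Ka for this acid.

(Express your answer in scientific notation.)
K_a = 1.95e-04

[H⁺] = 10^(−pH) = 10^(−2.636) = 2.312e-03 M. For HA ⇌ H⁺ + A⁻, Ka = x²/(C − x) = (2.312e-03)²/(0.0297 − 2.312e-03) = 1.95e-04.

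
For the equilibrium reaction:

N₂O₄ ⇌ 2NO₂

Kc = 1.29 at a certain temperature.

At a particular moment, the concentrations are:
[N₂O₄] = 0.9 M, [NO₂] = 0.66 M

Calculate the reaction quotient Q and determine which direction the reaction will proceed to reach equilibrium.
Q = 0.484, Q < K, reaction proceeds forward (toward products)

Q = ([NO₂]^2) / ([N₂O₄])
  = ((0.66)^2) / ((0.9)) = 0.4356/0.9 = 0.484
Since Q = 0.484 < Kc = 1.29, the reaction proceeds forward (toward products) to reach equilibrium.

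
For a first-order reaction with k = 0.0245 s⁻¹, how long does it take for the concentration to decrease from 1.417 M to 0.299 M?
63.50 s

From ln[A] = ln[A]₀ - k·t: t = ln([A]₀/[A])/k = ln(1.417/0.299)/0.0245 = ln(4.7391)/0.0245 = 1.5559/0.0245 = 63.50 s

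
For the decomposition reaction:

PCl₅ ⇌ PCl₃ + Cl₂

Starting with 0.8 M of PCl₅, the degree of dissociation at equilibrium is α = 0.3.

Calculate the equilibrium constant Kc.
K_c = 0.1029

x = α·[A]₀ = 0.3 × 0.8 = 0.24 M dissociated.
At eq: [PCl₅] = 0.8 − 0.24 = 0.56 M; [PCl₃] = [Cl₂] = x = 0.24 M.
Kc = [PCl₃][Cl₂]/[PCl₅] = (0.24)²/0.56 = 0.1029.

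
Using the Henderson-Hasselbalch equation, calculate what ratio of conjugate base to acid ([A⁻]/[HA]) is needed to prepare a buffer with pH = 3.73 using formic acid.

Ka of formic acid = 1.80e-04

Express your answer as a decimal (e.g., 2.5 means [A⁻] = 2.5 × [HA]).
[A⁻]/[HA] = 0.967

pKa = −log(1.80e-04) = 3.7447. pH = pKa + log([A⁻]/[HA]). 3.73 = 3.7447 + log(ratio). log(ratio) = 3.73 − 3.7447 = -0.0147. ratio = 10^(-0.0147) = 0.967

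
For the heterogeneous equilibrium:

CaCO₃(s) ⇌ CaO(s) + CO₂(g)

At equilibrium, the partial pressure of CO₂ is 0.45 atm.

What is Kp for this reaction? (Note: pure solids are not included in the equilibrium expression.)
K_p = 0.45

Solids (CaCO₃, CaO) have activity 1 and are excluded.
Kp = P(CO₂) = 0.45.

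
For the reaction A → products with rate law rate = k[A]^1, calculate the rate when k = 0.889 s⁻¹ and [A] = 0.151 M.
0.1342 M/s

rate = k·[A]^1 = 0.889·(0.151)^1 = 0.889·0.151 = 0.1342 M/s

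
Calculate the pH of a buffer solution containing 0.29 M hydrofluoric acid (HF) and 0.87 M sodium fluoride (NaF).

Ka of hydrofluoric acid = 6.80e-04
pH = 3.64

pKa = -log(6.80e-04) = 3.17. pH = pKa + log([A⁻]/[HA]) = 3.17 + log(0.87/0.29)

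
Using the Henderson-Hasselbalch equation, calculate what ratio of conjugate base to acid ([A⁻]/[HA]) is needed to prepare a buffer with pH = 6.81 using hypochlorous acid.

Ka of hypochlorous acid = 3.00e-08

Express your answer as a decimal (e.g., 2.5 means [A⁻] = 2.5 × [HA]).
[A⁻]/[HA] = 0.194

pKa = −log(3.00e-08) = 7.5229. pH = pKa + log([A⁻]/[HA]). 6.81 = 7.5229 + log(ratio). log(ratio) = 6.81 − 7.5229 = -0.7129. ratio = 10^(-0.7129) = 0.194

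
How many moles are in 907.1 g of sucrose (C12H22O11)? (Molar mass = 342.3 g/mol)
Moles = 907.1 g ÷ 342.3 g/mol = 2.65 mol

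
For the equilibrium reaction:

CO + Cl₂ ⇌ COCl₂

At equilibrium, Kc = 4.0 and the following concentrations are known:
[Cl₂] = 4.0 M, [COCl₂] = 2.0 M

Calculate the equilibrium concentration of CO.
[CO] = 0.1250 M

Kc = ([COCl₂]) / ([CO] × [Cl₂]) = 4.0
[CO]^1 = (product terms)/(Kc · other reactant terms) = 2 / (4.0 · 4) = 0.125
[CO] = 0.1250 M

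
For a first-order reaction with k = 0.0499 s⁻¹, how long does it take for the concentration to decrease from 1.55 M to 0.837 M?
12.35 s

From ln[A] = ln[A]₀ - k·t: t = ln([A]₀/[A])/k = ln(1.55/0.837)/0.0499 = ln(1.8519)/0.0499 = 0.6162/0.0499 = 12.35 s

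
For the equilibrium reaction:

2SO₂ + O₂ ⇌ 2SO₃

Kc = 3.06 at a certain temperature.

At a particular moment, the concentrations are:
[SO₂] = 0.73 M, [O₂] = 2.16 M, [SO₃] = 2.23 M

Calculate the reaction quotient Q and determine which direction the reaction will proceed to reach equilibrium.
Q = 4.320, Q > K, reaction proceeds reverse (toward reactants)

Q = ([SO₃]^2) / ([SO₂]^2 × [O₂])
  = ((2.23)^2) / ((0.73)^2·(2.16)) = 4.9729/1.1511 = 4.32
Since Q = 4.32 > Kc = 3.06, the reaction proceeds reverse (toward reactants) to reach equilibrium.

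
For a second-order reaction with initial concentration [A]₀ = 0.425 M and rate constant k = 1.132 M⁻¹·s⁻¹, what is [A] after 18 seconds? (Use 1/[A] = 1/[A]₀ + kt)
0.0440 M

1/[A] = 1/[A]₀ + k·t = 1/0.425 + (1.132)·(18) = 2.3529 + 20.3760 = 22.7289
[A] = 1/22.7289 = 0.0440 M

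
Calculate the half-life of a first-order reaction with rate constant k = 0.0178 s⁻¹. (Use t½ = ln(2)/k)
38.94 s

t½ = ln(2)/k = 0.6931/0.0178 = 38.94 s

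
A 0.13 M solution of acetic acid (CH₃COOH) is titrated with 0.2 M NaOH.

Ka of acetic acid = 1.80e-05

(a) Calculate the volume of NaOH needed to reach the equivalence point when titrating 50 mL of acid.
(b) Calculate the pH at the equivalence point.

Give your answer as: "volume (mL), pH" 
V = 32.5 mL, pH = 8.82

(a) At equivalence: moles acid = moles base.
moles acid = 0.13 × 0.05 = 0.0065 mol; V_NaOH = 0.0065/0.2 = 0.0325 L = 32.5 mL.
(b) At equivalence, all acid → conjugate base A⁻ at [A⁻] = 0.0065/0.0825 = 0.07879 M.
Kb = Kw/Ka = 1.0e-14/1.80e-05 = 5.556e-10; [OH⁻] = √(Kb·[A⁻]) = 6.616e-06; pOH = 5.18; pH = 14 − pOH = 8.82.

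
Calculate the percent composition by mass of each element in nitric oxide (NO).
N: 46.68%, O: 53.32%

Molar mass of NO = 30.01 g/mol
% N = (1 × 14.01) / 30.01 × 100% = 14.01 / 30.01 × 100% = 46.68%
% O = (1 × 16.0) / 30.01 × 100% = 16 / 30.01 × 100% = 53.32%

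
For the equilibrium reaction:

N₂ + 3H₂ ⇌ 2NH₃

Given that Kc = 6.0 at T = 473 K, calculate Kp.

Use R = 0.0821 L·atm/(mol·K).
K_p = 0.0040

Δn = (moles gaseous products) − (moles gaseous reactants) = -2
T = 473 K; RT = 0.0821 × 473 = 38.8333
Kp = Kc·(RT)^Δn = 6.0 × (38.8333)^-2 = 6.0 × 0.000663119 = 0.0040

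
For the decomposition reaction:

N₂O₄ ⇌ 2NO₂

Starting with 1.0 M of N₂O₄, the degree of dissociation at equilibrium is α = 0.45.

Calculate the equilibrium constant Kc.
K_c = 1.4727

x = α·[A]₀ = 0.45 × 1.0 = 0.45 M dissociated.
At eq: [N₂O₄] = 1.0 − 0.45 = 0.55 M; [NO₂] = 2x = 0.9 M.
Kc = [NO₂]²/[N₂O₄] = (0.9)²/0.55 = 1.473.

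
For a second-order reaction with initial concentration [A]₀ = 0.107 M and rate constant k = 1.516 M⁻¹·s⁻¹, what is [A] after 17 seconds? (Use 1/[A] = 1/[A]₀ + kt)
0.0285 M

1/[A] = 1/[A]₀ + k·t = 1/0.107 + (1.516)·(17) = 9.3458 + 25.7720 = 35.1178
[A] = 1/35.1178 = 0.0285 M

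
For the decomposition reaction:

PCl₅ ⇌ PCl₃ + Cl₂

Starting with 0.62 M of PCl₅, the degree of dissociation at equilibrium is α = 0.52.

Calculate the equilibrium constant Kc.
K_c = 0.3493

x = α·[A]₀ = 0.52 × 0.62 = 0.3224 M dissociated.
At eq: [PCl₅] = 0.62 − 0.3224 = 0.2976 M; [PCl₃] = [Cl₂] = x = 0.3224 M.
Kc = [PCl₃][Cl₂]/[PCl₅] = (0.3224)²/0.2976 = 0.3493.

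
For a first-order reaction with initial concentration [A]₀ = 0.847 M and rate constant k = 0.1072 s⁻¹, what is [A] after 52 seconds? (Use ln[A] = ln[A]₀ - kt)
0.0032 M

ln[A] = ln[A]₀ - k·t = ln(0.847) - (0.1072)·(52) = -0.1661 - 5.5744 = -5.7405
[A] = e^(-5.7405) = 0.0032 M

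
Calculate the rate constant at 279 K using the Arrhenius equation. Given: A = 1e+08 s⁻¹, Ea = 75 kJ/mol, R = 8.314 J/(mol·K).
9.08e-07 s⁻¹

k = A·exp(-Ea/(R·T)) = 1e+08·exp(-75000/(8.314·279)) = 1e+08·exp(-32.3331) = 1e+08·9.0766e-15 = 9.08e-07 s⁻¹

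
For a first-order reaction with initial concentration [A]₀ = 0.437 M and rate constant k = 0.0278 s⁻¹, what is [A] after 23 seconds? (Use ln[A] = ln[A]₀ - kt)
0.2306 M

ln[A] = ln[A]₀ - k·t = ln(0.437) - (0.0278)·(23) = -0.8278 - 0.6394 = -1.4672
[A] = e^(-1.4672) = 0.2306 M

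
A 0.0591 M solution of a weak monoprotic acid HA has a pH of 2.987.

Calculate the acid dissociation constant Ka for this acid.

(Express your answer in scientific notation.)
K_a = 1.83e-05

[H⁺] = 10^(−pH) = 10^(−2.987) = 1.030e-03 M. For HA ⇌ H⁺ + A⁻, Ka = x²/(C − x) = (1.030e-03)²/(0.0591 − 1.030e-03) = 1.83e-05.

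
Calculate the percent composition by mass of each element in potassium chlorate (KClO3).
K: 31.91%, Cl: 28.93%, O: 39.17%

Molar mass of KClO3 = 122.55 g/mol
% K = (1 × 39.1) / 122.55 × 100% = 39.1 / 122.55 × 100% = 31.91%
% Cl = (1 × 35.45) / 122.55 × 100% = 35.45 / 122.55 × 100% = 28.93%
% O = (3 × 16.0) / 122.55 × 100% = 48 / 122.55 × 100% = 39.17%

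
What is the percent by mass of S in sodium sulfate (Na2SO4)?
Mass of S in formula = 32.07 × 1 = 32.07 g/mol
Molar mass = 142.05 g/mol
% S = (32.07/142.05) × 100% = 22.58%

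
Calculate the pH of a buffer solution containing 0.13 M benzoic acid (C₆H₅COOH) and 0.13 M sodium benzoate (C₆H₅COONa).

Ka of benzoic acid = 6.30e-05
pH = 4.20

pKa = -log(6.30e-05) = 4.20. pH = pKa + log([A⁻]/[HA]) = 4.20 + log(0.13/0.13)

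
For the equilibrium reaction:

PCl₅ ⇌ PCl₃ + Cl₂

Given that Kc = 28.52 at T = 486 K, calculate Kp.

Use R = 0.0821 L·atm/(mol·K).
K_p = 1.14e+03

Δn = (moles gaseous products) − (moles gaseous reactants) = 1
T = 486 K; RT = 0.0821 × 486 = 39.9006
Kp = Kc·(RT)^Δn = 28.52 × (39.9006)^1 = 28.52 × 39.9006 = 1.14e+03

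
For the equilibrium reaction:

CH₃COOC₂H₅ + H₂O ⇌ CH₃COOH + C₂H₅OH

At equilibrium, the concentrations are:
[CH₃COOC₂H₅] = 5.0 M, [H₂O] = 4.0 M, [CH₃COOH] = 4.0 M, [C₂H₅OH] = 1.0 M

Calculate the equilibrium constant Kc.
K_c = 0.2000

Kc = ([CH₃COOH] × [C₂H₅OH]) / ([CH₃COOC₂H₅] × [H₂O])
   = ((4.0)·(1.0)) / ((5.0)·(4.0))
   = 4 / 20 = 0.2000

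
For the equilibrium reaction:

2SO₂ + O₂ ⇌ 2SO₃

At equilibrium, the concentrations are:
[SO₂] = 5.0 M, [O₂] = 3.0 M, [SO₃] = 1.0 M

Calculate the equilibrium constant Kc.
K_c = 0.0133

Kc = ([SO₃]^2) / ([SO₂]^2 × [O₂])
   = ((1.0)^2) / ((5.0)^2·(3.0))
   = 1 / 75 = 0.0133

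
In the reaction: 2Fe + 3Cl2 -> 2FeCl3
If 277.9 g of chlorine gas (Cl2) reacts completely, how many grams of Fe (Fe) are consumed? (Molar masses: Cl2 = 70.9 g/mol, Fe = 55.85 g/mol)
Moles of Cl2 = 277.9 g ÷ 70.9 g/mol = 3.91961 mol
Mole ratio: 2 mol Fe / 3 mol Cl2
Moles of Fe = 3.91961 × (2/3) = 2.61307 mol
Mass of Fe = 2.61307 mol × 55.85 g/mol = 145.9 g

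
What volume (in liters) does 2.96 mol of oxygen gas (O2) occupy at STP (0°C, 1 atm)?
At STP, 1 mol of gas occupies 22.4 L
Volume = 2.96 mol × 22.4 L/mol = 66.30 L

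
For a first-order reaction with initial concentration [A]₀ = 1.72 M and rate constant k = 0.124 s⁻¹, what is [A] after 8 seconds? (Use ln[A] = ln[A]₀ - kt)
0.6378 M

ln[A] = ln[A]₀ - k·t = ln(1.72) - (0.124)·(8) = 0.5423 - 0.9920 = -0.4497
[A] = e^(-0.4497) = 0.6378 M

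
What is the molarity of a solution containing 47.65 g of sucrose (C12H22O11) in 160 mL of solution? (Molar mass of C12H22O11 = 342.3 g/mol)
Moles of C12H22O11 = 47.65 g ÷ 342.3 g/mol = 0.139205 mol
Volume = 160 mL = 0.16 L
Molarity = 0.139205 mol ÷ 0.16 L = 0.87 M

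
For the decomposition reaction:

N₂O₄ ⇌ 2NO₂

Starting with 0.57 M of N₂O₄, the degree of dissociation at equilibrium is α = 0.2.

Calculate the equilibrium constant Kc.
K_c = 0.1140

x = α·[A]₀ = 0.2 × 0.57 = 0.114 M dissociated.
At eq: [N₂O₄] = 0.57 − 0.114 = 0.456 M; [NO₂] = 2x = 0.228 M.
Kc = [NO₂]²/[N₂O₄] = (0.228)²/0.456 = 0.114.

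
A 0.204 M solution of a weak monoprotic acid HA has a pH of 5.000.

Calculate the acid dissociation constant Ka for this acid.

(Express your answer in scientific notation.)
K_a = 4.90e-10

[H⁺] = 10^(−pH) = 10^(−5.000) = 1.000e-05 M. For HA ⇌ H⁺ + A⁻, Ka = x²/(C − x) = (1.000e-05)²/(0.204 − 1.000e-05) = 4.90e-10.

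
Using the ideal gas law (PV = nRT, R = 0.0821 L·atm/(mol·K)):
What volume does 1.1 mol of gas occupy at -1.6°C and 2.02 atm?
T = -1.6°C + 273.15 = 271.55 K
V = nRT/P = (1.1 × 0.0821 × 271.55) / 2.02
V = 12.14 L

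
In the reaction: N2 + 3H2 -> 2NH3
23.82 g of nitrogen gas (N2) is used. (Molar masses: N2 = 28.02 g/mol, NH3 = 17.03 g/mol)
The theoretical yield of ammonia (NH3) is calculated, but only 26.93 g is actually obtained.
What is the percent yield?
Moles of N2 = 23.82 g ÷ 28.02 g/mol = 0.850107 mol
Mole ratio: 2 mol NH3 / 1 mol N2
Moles of NH3 = 0.850107 × (2/1) = 1.70021 mol
Theoretical yield = 1.70021 mol × 17.03 g/mol = 28.955 g
Actual yield = 26.93 g
Percent yield = (26.93 / 28.955) × 100% = 93.0%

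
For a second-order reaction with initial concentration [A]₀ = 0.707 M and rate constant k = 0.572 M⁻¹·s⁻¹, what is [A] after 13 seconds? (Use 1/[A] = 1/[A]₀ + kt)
0.1130 M

1/[A] = 1/[A]₀ + k·t = 1/0.707 + (0.572)·(13) = 1.4144 + 7.4360 = 8.8504
[A] = 1/8.8504 = 0.1130 M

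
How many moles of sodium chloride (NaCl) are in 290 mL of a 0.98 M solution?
Moles = Molarity × Volume (L)
Moles = 0.98 M × 0.29 L = 0.2842 mol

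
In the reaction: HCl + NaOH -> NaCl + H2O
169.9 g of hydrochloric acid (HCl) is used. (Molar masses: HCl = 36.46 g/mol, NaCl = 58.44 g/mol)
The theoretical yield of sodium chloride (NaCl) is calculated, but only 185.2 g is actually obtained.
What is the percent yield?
Moles of HCl = 169.9 g ÷ 36.46 g/mol = 4.6599 mol
Mole ratio: 1 mol NaCl / 1 mol HCl
Moles of NaCl = 4.6599 × (1/1) = 4.6599 mol
Theoretical yield = 4.6599 mol × 58.44 g/mol = 272.32 g
Actual yield = 185.2 g
Percent yield = (185.2 / 272.32) × 100% = 68.0%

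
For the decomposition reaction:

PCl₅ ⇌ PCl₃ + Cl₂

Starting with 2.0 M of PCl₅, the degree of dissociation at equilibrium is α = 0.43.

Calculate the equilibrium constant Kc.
K_c = 0.6488

x = α·[A]₀ = 0.43 × 2.0 = 0.86 M dissociated.
At eq: [PCl₅] = 2.0 − 0.86 = 1.14 M; [PCl₃] = [Cl₂] = x = 0.86 M.
Kc = [PCl₃][Cl₂]/[PCl₅] = (0.86)²/1.14 = 0.6488.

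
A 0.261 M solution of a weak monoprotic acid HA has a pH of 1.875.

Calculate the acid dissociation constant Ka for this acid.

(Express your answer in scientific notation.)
K_a = 7.18e-04

[H⁺] = 10^(−pH) = 10^(−1.875) = 1.334e-02 M. For HA ⇌ H⁺ + A⁻, Ka = x²/(C − x) = (1.334e-02)²/(0.261 − 1.334e-02) = 7.18e-04.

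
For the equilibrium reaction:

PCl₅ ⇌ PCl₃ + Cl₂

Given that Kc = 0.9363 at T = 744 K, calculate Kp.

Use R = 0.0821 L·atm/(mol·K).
K_p = 57.1915

Δn = (moles gaseous products) − (moles gaseous reactants) = 1
T = 744 K; RT = 0.0821 × 744 = 61.0824
Kp = Kc·(RT)^Δn = 0.9363 × (61.0824)^1 = 0.9363 × 61.0824 = 57.1915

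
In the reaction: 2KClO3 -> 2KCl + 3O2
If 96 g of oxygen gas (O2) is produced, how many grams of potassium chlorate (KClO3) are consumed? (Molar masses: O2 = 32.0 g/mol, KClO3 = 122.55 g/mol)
Moles of O2 = 96 g ÷ 32.0 g/mol = 3 mol
Mole ratio: 2 mol KClO3 / 3 mol O2
Moles of KClO3 = 3 × (2/3) = 2 mol
Mass of KClO3 = 2 mol × 122.55 g/mol = 245.1 g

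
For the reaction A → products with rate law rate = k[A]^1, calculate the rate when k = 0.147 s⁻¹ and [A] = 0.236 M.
0.03469 M/s

rate = k·[A]^1 = 0.147·(0.236)^1 = 0.147·0.236 = 0.03469 M/s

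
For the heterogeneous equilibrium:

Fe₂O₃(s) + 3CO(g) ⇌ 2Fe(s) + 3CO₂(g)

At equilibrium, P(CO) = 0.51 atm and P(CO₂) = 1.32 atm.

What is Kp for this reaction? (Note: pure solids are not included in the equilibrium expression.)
K_p = 17.338

Solids (Fe₂O₃, Fe) are excluded.
Kp = P(CO₂)³/P(CO)³ = (1.32)³/(0.51)³ = 2.3/0.1327 = 17.338.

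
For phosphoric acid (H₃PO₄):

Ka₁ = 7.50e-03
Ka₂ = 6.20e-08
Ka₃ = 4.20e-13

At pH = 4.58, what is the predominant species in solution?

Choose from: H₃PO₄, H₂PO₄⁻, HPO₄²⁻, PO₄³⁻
H₂PO₄⁻

pKa1 = 2.12, pKa2 = 7.21, pKa3 = 12.38. Each pKa is the crossover between adjacent species; pH = 4.58 lies in the region where H₂PO₄⁻ predominates.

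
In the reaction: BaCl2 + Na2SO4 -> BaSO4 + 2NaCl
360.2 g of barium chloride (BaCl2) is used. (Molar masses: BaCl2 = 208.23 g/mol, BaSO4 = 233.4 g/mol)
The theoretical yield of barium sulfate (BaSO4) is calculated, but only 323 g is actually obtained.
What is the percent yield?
Moles of BaCl2 = 360.2 g ÷ 208.23 g/mol = 1.72982 mol
Mole ratio: 1 mol BaSO4 / 1 mol BaCl2
Moles of BaSO4 = 1.72982 × (1/1) = 1.72982 mol
Theoretical yield = 1.72982 mol × 233.4 g/mol = 403.74 g
Actual yield = 323 g
Percent yield = (323 / 403.74) × 100% = 80.0%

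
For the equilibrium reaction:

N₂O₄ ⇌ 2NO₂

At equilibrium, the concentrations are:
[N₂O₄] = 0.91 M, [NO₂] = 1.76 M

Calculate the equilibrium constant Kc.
K_c = 3.4040

Kc = ([NO₂]^2) / ([N₂O₄])
   = ((1.76)^2) / ((0.91))
   = 3.0976 / 0.91 = 3.4040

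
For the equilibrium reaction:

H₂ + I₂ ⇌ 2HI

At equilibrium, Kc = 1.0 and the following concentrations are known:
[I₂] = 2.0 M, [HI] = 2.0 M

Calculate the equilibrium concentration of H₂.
[H₂] = 2.0000 M

Kc = ([HI]^2) / ([H₂] × [I₂]) = 1.0
[H₂]^1 = (product terms)/(Kc · other reactant terms) = 4 / (1.0 · 2) = 2
[H₂] = 2.0000 M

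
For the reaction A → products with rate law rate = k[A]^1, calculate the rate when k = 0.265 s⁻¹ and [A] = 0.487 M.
0.1291 M/s

rate = k·[A]^1 = 0.265·(0.487)^1 = 0.265·0.487 = 0.1291 M/s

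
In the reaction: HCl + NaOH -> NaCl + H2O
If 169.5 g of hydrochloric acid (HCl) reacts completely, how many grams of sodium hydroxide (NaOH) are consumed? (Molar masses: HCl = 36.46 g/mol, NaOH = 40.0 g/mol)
Moles of HCl = 169.5 g ÷ 36.46 g/mol = 4.64893 mol
Mole ratio: 1 mol NaOH / 1 mol HCl
Moles of NaOH = 4.64893 × (1/1) = 4.64893 mol
Mass of NaOH = 4.64893 mol × 40.0 g/mol = 186 g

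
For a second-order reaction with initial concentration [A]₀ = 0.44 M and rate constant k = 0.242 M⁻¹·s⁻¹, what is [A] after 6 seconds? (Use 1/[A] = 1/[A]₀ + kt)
0.2685 M

1/[A] = 1/[A]₀ + k·t = 1/0.44 + (0.242)·(6) = 2.2727 + 1.4520 = 3.7247
[A] = 1/3.7247 = 0.2685 M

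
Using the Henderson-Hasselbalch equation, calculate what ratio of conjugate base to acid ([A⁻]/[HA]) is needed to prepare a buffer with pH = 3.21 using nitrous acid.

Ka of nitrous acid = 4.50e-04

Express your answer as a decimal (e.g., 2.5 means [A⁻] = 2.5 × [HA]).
[A⁻]/[HA] = 0.730

pKa = −log(4.50e-04) = 3.3468. pH = pKa + log([A⁻]/[HA]). 3.21 = 3.3468 + log(ratio). log(ratio) = 3.21 − 3.3468 = -0.1368. ratio = 10^(-0.1368) = 0.730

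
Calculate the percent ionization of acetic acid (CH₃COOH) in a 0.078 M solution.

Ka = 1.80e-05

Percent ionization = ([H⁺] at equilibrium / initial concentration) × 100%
Percent ionization = 1.51%

Let x = [H⁺]. Ka = x²/(C - x) ⇒ x² + (1.80e-05)x - (1.80e-05)(0.078) = 0. x = 1.1759e-03. Percent = (1.1759e-03/0.078) × 100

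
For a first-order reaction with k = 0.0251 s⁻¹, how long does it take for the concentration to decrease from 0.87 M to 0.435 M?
27.62 s

From ln[A] = ln[A]₀ - k·t: t = ln([A]₀/[A])/k = ln(0.87/0.435)/0.0251 = ln(2.0000)/0.0251 = 0.6931/0.0251 = 27.62 s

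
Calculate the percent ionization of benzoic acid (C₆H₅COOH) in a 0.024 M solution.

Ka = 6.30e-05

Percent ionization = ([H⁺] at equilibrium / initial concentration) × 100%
Percent ionization = 4.99%

Let x = [H⁺]. Ka = x²/(C - x) ⇒ x² + (6.30e-05)x - (6.30e-05)(0.024) = 0. x = 1.1985e-03. Percent = (1.1985e-03/0.024) × 100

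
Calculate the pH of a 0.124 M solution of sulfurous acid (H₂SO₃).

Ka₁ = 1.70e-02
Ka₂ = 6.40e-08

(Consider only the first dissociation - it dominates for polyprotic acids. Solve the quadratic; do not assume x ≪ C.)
pH = 1.42

x² + Ka₁·x − Ka₁·C = 0 with Ka₁ = 1.70e-02, C = 0.124.
x = (−Ka₁ + √(Ka₁² + 4·Ka₁·C))/2 = 3.8193e-02 M, so pH = 1.42.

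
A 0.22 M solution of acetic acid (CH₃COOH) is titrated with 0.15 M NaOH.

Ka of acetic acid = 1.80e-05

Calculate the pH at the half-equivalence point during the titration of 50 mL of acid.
pH = pKa = 4.74

At the half-equivalence point, [HA] = [A⁻], so by Henderson–Hasselbalch pH = pKa + log(1) = pKa.
pKa = −log(1.80e-05) = 4.74.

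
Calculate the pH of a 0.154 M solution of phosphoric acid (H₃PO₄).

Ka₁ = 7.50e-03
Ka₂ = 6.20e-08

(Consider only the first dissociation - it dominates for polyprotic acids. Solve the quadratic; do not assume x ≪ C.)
pH = 1.52

x² + Ka₁·x − Ka₁·C = 0 with Ka₁ = 7.50e-03, C = 0.154.
x = (−Ka₁ + √(Ka₁² + 4·Ka₁·C))/2 = 3.0442e-02 M, so pH = 1.52.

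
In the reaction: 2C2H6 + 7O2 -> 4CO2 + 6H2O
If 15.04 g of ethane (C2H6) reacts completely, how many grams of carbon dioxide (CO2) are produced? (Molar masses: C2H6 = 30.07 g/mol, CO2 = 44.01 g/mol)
Moles of C2H6 = 15.04 g ÷ 30.07 g/mol = 0.500166 mol
Mole ratio: 4 mol CO2 / 2 mol C2H6
Moles of CO2 = 0.500166 × (4/2) = 1.00033 mol
Mass of CO2 = 1.00033 mol × 44.01 g/mol = 44.02 g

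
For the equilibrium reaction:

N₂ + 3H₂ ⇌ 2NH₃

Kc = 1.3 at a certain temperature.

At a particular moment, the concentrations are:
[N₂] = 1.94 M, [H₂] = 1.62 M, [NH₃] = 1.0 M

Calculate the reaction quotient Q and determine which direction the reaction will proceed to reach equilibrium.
Q = 0.121, Q < K, reaction proceeds forward (toward products)

Q = ([NH₃]^2) / ([N₂] × [H₂]^3)
  = ((1.0)^2) / ((1.94)·(1.62)^3) = 1/8.248 = 0.1212
Since Q = 0.1212 < Kc = 1.3, the reaction proceeds forward (toward products) to reach equilibrium.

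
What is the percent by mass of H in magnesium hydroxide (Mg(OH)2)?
Mass of H in formula = 1.008 × 2 = 2.016 g/mol
Molar mass = 58.33 g/mol
% H = (2.016/58.33) × 100% = 3.46%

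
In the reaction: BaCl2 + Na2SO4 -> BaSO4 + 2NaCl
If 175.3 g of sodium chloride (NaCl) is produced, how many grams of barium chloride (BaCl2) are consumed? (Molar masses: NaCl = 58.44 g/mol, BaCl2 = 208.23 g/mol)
Moles of NaCl = 175.3 g ÷ 58.44 g/mol = 2.99966 mol
Mole ratio: 1 mol BaCl2 / 2 mol NaCl
Moles of BaCl2 = 2.99966 × (1/2) = 1.49983 mol
Mass of BaCl2 = 1.49983 mol × 208.23 g/mol = 312.3 g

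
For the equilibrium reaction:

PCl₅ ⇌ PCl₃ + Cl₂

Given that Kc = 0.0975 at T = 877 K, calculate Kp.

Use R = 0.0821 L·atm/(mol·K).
K_p = 7.0202

Δn = (moles gaseous products) − (moles gaseous reactants) = 1
T = 877 K; RT = 0.0821 × 877 = 72.0017
Kp = Kc·(RT)^Δn = 0.0975 × (72.0017)^1 = 0.0975 × 72.0017 = 7.0202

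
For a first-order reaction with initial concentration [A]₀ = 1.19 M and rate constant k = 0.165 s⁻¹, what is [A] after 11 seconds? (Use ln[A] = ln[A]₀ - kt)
0.1938 M

ln[A] = ln[A]₀ - k·t = ln(1.19) - (0.165)·(11) = 0.1740 - 1.8150 = -1.6410
[A] = e^(-1.6410) = 0.1938 M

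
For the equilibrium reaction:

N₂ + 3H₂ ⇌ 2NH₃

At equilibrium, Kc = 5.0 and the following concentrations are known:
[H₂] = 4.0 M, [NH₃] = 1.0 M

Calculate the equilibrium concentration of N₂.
[N₂] = 0.0031 M

Kc = ([NH₃]^2) / ([N₂] × [H₂]^3) = 5.0
[N₂]^1 = (product terms)/(Kc · other reactant terms) = 1 / (5.0 · 64) = 0.003125
[N₂] = 0.0031 M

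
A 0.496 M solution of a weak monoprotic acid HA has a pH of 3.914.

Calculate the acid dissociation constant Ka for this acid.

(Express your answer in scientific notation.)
K_a = 3.00e-08

[H⁺] = 10^(−pH) = 10^(−3.914) = 1.219e-04 M. For HA ⇌ H⁺ + A⁻, Ka = x²/(C − x) = (1.219e-04)²/(0.496 − 1.219e-04) = 3.00e-08.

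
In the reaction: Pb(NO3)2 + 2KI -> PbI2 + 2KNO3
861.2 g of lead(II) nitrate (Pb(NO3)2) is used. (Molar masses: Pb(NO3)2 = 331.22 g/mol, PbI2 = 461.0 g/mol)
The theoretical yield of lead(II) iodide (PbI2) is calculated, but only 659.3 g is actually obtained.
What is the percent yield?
Moles of Pb(NO3)2 = 861.2 g ÷ 331.22 g/mol = 2.60008 mol
Mole ratio: 1 mol PbI2 / 1 mol Pb(NO3)2
Moles of PbI2 = 2.60008 × (1/1) = 2.60008 mol
Theoretical yield = 2.60008 mol × 461.0 g/mol = 1198.6 g
Actual yield = 659.3 g
Percent yield = (659.3 / 1198.6) × 100% = 55.0%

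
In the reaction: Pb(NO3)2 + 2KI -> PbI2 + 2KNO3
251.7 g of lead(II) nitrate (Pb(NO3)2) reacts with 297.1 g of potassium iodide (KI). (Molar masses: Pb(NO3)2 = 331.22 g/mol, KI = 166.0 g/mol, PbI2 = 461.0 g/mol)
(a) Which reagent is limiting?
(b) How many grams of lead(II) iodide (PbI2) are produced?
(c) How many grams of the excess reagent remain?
(a) Pb(NO3)2, (b) 350.3 g, (c) 44.81 g

Moles of Pb(NO3)2 = 251.7 g ÷ 331.22 g/mol = 0.759918 mol
Moles of KI = 297.1 g ÷ 166.0 g/mol = 1.78976 mol
Moles ÷ coefficient: Pb(NO3)2: 0.759918/1 = 0.7599, KI: 1.78976/2 = 0.8949
(a) Pb(NO3)2 has the smaller value, so Pb(NO3)2 is the limiting reagent.
(b) Moles of PbI2 = 0.759918 mol Pb(NO3)2 × (1/1) = 0.759918 mol; mass = 0.759918 mol × 461.0 g/mol = 350.3 g
(c) KI consumed = 0.759918 × (2/1) = 1.51984 mol; remaining = 1.78976 − 1.51984 = 0.269923 mol; mass = 0.269923 mol × 166.0 g/mol = 44.81 g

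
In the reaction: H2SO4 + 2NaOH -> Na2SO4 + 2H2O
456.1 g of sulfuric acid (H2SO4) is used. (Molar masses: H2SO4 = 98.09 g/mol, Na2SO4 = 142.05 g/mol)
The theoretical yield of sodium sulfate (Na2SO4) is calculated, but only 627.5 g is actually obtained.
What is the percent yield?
Moles of H2SO4 = 456.1 g ÷ 98.09 g/mol = 4.64981 mol
Mole ratio: 1 mol Na2SO4 / 1 mol H2SO4
Moles of Na2SO4 = 4.64981 × (1/1) = 4.64981 mol
Theoretical yield = 4.64981 mol × 142.05 g/mol = 660.51 g
Actual yield = 627.5 g
Percent yield = (627.5 / 660.51) × 100% = 95.0%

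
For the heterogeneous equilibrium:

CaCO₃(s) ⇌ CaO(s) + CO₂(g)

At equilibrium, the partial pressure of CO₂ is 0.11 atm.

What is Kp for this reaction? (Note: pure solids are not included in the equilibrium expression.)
K_p = 0.11

Solids (CaCO₃, CaO) have activity 1 and are excluded.
Kp = P(CO₂) = 0.11.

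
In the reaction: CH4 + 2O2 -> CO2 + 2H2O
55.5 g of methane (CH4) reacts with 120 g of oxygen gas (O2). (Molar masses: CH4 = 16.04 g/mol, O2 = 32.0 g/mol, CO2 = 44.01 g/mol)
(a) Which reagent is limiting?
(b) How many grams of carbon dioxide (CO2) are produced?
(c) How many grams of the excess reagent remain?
(a) O2, (b) 82.52 g, (c) 25.43 g

Moles of CH4 = 55.5 g ÷ 16.04 g/mol = 3.4601 mol
Moles of O2 = 120 g ÷ 32.0 g/mol = 3.75 mol
Moles ÷ coefficient: CH4: 3.4601/1 = 3.46, O2: 3.75/2 = 1.875
(a) O2 has the smaller value, so O2 is the limiting reagent.
(b) Moles of CO2 = 3.75 mol O2 × (1/2) = 1.875 mol; mass = 1.875 mol × 44.01 g/mol = 82.52 g
(c) CH4 consumed = 3.75 × (1/2) = 1.875 mol; remaining = 3.4601 − 1.875 = 1.5851 mol; mass = 1.5851 mol × 16.04 g/mol = 25.43 g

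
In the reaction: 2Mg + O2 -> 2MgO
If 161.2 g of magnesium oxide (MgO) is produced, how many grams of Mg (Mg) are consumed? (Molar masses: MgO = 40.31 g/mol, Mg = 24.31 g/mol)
Moles of MgO = 161.2 g ÷ 40.31 g/mol = 3.99901 mol
Mole ratio: 2 mol Mg / 2 mol MgO
Moles of Mg = 3.99901 × (2/2) = 3.99901 mol
Mass of Mg = 3.99901 mol × 24.31 g/mol = 97.22 g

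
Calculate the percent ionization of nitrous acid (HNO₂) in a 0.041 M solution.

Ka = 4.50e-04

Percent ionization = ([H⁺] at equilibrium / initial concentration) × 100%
Percent ionization = 9.94%

Let x = [H⁺]. Ka = x²/(C - x) ⇒ x² + (4.50e-04)x - (4.50e-04)(0.041) = 0. x = 4.0762e-03. Percent = (4.0762e-03/0.041) × 100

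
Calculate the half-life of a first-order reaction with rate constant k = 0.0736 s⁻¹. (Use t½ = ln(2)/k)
9.42 s

t½ = ln(2)/k = 0.6931/0.0736 = 9.42 s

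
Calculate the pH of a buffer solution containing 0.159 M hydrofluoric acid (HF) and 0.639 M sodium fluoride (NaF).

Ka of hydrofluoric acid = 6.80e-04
pH = 3.77

pKa = -log(6.80e-04) = 3.17. pH = pKa + log([A⁻]/[HA]) = 3.17 + log(0.639/0.159)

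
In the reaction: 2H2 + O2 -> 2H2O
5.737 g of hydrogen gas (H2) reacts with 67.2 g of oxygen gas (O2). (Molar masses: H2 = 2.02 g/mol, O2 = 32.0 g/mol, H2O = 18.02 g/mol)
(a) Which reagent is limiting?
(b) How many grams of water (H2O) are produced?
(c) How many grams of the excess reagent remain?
(a) H2, (b) 51.18 g, (c) 21.76 g

Moles of H2 = 5.737 g ÷ 2.02 g/mol = 2.8401 mol
Moles of O2 = 67.2 g ÷ 32.0 g/mol = 2.1 mol
Moles ÷ coefficient: H2: 2.8401/2 = 1.42, O2: 2.1/1 = 2.1
(a) H2 has the smaller value, so H2 is the limiting reagent.
(b) Moles of H2O = 2.8401 mol H2 × (2/2) = 2.8401 mol; mass = 2.8401 mol × 18.02 g/mol = 51.18 g
(c) O2 consumed = 2.8401 × (1/2) = 1.42005 mol; remaining = 2.1 − 1.42005 = 0.67995 mol; mass = 0.67995 mol × 32.0 g/mol = 21.76 g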